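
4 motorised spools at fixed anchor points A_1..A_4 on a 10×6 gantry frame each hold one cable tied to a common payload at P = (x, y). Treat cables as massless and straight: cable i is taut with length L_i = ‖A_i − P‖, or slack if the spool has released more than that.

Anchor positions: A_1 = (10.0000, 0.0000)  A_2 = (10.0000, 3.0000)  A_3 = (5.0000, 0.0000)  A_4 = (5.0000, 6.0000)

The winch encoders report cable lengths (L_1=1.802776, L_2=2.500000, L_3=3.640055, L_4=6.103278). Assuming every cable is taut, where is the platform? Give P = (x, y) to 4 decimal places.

each cable: (A_i−P)·(A_i−P) = L_i²; let q_i = ‖A_i‖²−L_i²
q_1 = 100.0000+0.0000−3.2500 = 96.7500
row 1: 0.0000x − 6.0000y = -6.0000  (q_2=102.7500)
row 2: 10.0000x + 0.0000y = 85.0000  (q_3=11.7500)
row 3: 10.0000x − 12.0000y = 73.0000  (q_4=23.7500)
Cramer on rows 1–2 → x = 8.5000, y = 1.0000
check cable 4: ‖A_4−P‖² = 37.2500 ≈ L_4² = 37.2500 ✓

(8.5000, 1.0000)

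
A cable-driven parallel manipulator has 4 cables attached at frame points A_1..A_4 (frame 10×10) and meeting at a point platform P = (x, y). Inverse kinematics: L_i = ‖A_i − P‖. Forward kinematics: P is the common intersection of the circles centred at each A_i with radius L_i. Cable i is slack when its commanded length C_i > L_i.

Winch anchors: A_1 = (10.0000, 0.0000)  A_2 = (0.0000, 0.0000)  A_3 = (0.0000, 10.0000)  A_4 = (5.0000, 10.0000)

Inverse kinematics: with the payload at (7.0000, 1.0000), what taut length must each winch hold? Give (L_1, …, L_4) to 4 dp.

cable 1: Δx=3.0000, Δy=-1.0000; L_1 = √(Δx²+Δy²) = 3.1623
cable 2: Δx=-7.0000, Δy=-1.0000; L_2 = √(Δx²+Δy²) = 7.0711
cable 3: Δx=-7.0000, Δy=9.0000; L_3 = √(Δx²+Δy²) = 11.4018
cable 4: Δx=-2.0000, Δy=9.0000; L_4 = √(Δx²+Δy²) = 9.2195

(3.1623, 7.0711, 11.4018, 9.2195)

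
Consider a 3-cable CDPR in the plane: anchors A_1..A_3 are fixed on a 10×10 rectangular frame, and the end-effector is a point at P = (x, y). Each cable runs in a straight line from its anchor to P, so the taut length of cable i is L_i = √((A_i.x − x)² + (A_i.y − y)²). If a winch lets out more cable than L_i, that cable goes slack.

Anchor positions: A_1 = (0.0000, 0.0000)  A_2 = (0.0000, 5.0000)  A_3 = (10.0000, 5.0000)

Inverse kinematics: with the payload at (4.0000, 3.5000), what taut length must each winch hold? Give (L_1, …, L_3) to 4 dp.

L_1 = √((0.0000−4.0000)² + (0.0000−3.5000)²) = 5.3151
L_2 = √((0.0000−4.0000)² + (5.0000−3.5000)²) = 4.2720
L_3 = √((10.0000−4.0000)² + (5.0000−3.5000)²) = 6.1847

(5.3151, 4.2720, 6.1847)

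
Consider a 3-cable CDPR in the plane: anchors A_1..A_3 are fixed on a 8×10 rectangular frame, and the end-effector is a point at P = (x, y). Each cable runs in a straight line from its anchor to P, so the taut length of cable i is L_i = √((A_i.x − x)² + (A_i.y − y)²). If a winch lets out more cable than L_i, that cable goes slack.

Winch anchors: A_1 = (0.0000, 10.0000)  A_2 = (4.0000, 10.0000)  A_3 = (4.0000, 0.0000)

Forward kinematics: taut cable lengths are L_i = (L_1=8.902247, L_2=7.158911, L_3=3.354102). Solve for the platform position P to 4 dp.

each cable: (A_i−P)·(A_i−P) = L_i²; let k_i = ‖A_i‖²−L_i²
k_1 = 0.0000+100.0000−79.2500 = 20.7500
row 1: -8.0000x + 0.0000y = -44.0000  (k_2=64.7500)
row 2: -8.0000x + 20.0000y = 16.0000  (k_3=4.7500)
Cramer on rows 1–2 → x = 5.5000, y = 3.0000

(5.5000, 3.0000)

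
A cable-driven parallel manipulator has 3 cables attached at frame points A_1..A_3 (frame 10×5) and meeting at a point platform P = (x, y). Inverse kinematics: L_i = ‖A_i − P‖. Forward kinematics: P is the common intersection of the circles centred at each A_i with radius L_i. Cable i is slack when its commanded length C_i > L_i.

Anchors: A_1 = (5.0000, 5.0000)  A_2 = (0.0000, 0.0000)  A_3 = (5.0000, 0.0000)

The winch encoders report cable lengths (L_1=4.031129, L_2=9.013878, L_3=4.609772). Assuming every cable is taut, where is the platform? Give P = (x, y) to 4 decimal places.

(8.5000, 3.0000)

circle eqns → linear via eq_j − eq_1; set q_j = A_j·A_j − L_j²
q_1 = 25.0000+25.0000−16.2500 = 33.7500
10.0000·x + 10.0000·y = q_1−q_2 = 115.0000
0.0000·x + 10.0000·y = q_1−q_3 = 30.0000
solve first two rows → x=8.5000, y=3.0000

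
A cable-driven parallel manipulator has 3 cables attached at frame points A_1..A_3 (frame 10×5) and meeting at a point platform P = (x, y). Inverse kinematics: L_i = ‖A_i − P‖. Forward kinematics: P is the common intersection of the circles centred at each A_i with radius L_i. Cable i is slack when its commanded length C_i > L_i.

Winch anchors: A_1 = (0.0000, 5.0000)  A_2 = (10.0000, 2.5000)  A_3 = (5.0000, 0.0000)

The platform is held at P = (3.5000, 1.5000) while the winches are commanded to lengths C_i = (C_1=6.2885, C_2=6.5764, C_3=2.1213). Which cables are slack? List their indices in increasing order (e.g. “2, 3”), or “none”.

cable 1: L_1 = ‖A_1−P‖ = 4.9497;  C_1 = 6.2885 → slack
cable 2: L_2 = ‖A_2−P‖ = 6.5765;  C_2 = 6.5764 → taut
cable 3: L_3 = ‖A_3−P‖ = 2.1213;  C_3 = 2.1213 → taut

1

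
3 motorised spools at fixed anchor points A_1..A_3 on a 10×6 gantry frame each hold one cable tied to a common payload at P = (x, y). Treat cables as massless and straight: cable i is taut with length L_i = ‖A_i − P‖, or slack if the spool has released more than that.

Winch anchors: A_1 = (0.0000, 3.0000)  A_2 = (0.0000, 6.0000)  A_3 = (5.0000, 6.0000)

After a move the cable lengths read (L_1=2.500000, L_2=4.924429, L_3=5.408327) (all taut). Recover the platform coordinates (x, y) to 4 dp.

(2.0000, 1.5000)

each cable: (A_i−P)·(A_i−P) = L_i²; let q_i = ‖A_i‖²−L_i²
q_1 = 0.0000+9.0000−6.2500 = 2.7500
row 1: 0.0000x − 6.0000y = -9.0000  (q_2=11.7500)
row 2: -10.0000x − 6.0000y = -29.0000  (q_3=31.7500)
Cramer on rows 1–2 → x = 2.0000, y = 1.5000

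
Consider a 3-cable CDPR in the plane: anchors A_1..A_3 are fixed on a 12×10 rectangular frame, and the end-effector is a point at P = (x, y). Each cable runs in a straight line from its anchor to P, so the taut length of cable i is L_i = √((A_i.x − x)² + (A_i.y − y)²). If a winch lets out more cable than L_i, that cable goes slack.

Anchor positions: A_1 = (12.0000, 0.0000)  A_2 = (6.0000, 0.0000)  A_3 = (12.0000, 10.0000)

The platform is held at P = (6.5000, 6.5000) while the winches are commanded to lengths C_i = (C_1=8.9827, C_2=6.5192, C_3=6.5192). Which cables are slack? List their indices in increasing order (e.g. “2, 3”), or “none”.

cable 1: L_1 = ‖A_1−P‖ = 8.5147;  C_1 = 8.9827 → slack
cable 2: L_2 = ‖A_2−P‖ = 6.5192;  C_2 = 6.5192 → taut
cable 3: L_3 = ‖A_3−P‖ = 6.5192;  C_3 = 6.5192 → taut

1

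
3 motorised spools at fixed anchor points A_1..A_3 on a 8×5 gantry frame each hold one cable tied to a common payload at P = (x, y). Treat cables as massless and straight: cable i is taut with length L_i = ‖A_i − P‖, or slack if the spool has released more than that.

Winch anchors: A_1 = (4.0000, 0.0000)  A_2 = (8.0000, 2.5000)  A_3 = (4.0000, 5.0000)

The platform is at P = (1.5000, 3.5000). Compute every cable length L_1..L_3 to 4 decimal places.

cable 1: Δx=2.5000, Δy=-3.5000; L_1 = √(Δx²+Δy²) = 4.3012
cable 2: Δx=6.5000, Δy=-1.0000; L_2 = √(Δx²+Δy²) = 6.5765
cable 3: Δx=2.5000, Δy=1.5000; L_3 = √(Δx²+Δy²) = 2.9155

(4.3012, 6.5765, 2.9155)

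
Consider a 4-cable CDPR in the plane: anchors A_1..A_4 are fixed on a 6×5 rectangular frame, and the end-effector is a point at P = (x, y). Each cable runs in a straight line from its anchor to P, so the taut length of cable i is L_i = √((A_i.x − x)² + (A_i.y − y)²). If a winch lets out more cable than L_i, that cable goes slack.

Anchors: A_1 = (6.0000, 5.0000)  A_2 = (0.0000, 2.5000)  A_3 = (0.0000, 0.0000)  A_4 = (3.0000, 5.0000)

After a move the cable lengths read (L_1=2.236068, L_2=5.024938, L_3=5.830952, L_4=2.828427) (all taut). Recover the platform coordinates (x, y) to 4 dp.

(5.0000, 3.0000)

each cable: (A_i−P)·(A_i−P) = L_i²; let k_i = ‖A_i‖²−L_i²
k_1 = 36.0000+25.0000−5.0000 = 56.0000
row 1: 12.0000x + 5.0000y = 75.0000  (k_2=-19.0000)
row 2: 12.0000x + 10.0000y = 90.0000  (k_3=-34.0000)
row 3: 6.0000x + 0.0000y = 30.0000  (k_4=26.0000)
Cramer on rows 1–2 → x = 5.0000, y = 3.0000
check cable 4: ‖A_4−P‖² = 8.0000 ≈ L_4² = 8.0000 ✓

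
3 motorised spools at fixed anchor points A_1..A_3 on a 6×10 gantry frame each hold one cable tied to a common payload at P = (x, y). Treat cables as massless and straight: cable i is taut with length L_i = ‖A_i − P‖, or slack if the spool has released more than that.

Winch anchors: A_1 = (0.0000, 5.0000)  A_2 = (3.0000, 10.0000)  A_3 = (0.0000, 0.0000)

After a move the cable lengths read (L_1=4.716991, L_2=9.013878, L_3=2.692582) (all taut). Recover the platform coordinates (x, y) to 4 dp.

(2.5000, 1.0000)

each cable: (A_i−P)·(A_i−P) = L_i²; let c_i = ‖A_i‖²−L_i²
c_1 = 0.0000+25.0000−22.2500 = 2.7500
row 1: -6.0000x − 10.0000y = -25.0000  (c_2=27.7500)
row 2: 0.0000x + 10.0000y = 10.0000  (c_3=-7.2500)
Cramer on rows 1–2 → x = 2.5000, y = 1.0000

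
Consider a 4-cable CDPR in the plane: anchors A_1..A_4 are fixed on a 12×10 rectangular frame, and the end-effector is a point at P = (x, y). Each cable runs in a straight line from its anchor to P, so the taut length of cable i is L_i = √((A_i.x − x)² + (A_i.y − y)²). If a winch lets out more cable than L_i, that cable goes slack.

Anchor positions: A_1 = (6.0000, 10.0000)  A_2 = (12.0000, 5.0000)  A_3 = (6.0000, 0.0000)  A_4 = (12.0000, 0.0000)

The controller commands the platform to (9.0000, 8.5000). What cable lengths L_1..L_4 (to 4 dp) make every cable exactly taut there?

(3.3541, 4.6098, 9.0139, 9.0139)

L_1: Δ = A_1−P = (-3.0000, 1.5000) → ‖Δ‖ = √11.2500 = 3.3541
L_2: Δ = A_2−P = (3.0000, -3.5000) → ‖Δ‖ = √21.2500 = 4.6098
L_3: Δ = A_3−P = (-3.0000, -8.5000) → ‖Δ‖ = √81.2500 = 9.0139
L_4: Δ = A_4−P = (3.0000, -8.5000) → ‖Δ‖ = √81.2500 = 9.0139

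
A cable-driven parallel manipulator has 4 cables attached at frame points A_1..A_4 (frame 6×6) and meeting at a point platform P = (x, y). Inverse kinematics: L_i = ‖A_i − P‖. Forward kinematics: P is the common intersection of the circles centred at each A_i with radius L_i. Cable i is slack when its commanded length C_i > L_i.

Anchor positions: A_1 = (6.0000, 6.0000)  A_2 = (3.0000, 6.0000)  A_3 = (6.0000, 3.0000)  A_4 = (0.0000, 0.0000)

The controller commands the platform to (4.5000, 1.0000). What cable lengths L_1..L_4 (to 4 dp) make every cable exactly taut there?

(5.2202, 5.2202, 2.5000, 4.6098)

cable 1: Δx=1.5000, Δy=5.0000; L_1 = √(Δx²+Δy²) = 5.2202
cable 2: Δx=-1.5000, Δy=5.0000; L_2 = √(Δx²+Δy²) = 5.2202
cable 3: Δx=1.5000, Δy=2.0000; L_3 = √(Δx²+Δy²) = 2.5000
cable 4: Δx=-4.5000, Δy=-1.0000; L_4 = √(Δx²+Δy²) = 4.6098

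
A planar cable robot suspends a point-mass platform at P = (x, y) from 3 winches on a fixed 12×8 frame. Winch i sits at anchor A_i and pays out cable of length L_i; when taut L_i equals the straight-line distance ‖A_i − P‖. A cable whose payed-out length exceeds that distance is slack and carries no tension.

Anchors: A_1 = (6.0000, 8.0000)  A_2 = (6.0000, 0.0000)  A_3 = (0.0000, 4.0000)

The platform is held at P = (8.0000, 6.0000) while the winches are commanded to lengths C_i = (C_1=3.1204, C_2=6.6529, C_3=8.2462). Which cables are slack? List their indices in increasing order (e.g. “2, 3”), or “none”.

1, 2

cable 1: L_1 = ‖A_1−P‖ = 2.8284;  C_1 = 3.1204 → slack
cable 2: L_2 = ‖A_2−P‖ = 6.3246;  C_2 = 6.6529 → slack
cable 3: L_3 = ‖A_3−P‖ = 8.2462;  C_3 = 8.2462 → taut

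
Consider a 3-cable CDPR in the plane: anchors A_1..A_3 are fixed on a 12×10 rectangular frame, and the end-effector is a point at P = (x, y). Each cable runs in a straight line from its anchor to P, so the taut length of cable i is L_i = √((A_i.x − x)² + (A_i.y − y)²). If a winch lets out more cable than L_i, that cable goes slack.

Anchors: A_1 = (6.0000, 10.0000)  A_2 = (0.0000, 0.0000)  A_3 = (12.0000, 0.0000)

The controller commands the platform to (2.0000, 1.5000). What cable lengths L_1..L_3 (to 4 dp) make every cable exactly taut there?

cable 1: Δx=4.0000, Δy=8.5000; L_1 = √(Δx²+Δy²) = 9.3941
cable 2: Δx=-2.0000, Δy=-1.5000; L_2 = √(Δx²+Δy²) = 2.5000
cable 3: Δx=10.0000, Δy=-1.5000; L_3 = √(Δx²+Δy²) = 10.1119

(9.3941, 2.5000, 10.1119)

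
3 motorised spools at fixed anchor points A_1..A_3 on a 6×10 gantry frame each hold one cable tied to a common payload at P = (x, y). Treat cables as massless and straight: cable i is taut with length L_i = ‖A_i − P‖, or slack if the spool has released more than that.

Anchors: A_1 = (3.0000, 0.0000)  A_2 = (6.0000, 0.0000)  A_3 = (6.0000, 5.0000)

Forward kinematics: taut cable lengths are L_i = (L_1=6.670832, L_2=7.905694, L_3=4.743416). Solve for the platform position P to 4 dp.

(1.5000, 6.5000)

each cable: (A_i−P)·(A_i−P) = L_i²; let c_i = ‖A_i‖²−L_i²
c_1 = 9.0000+0.0000−44.5000 = -35.5000
row 1: -6.0000x + 0.0000y = -9.0000  (c_2=-26.5000)
row 2: -6.0000x − 10.0000y = -74.0000  (c_3=38.5000)
Cramer on rows 1–2 → x = 1.5000, y = 6.5000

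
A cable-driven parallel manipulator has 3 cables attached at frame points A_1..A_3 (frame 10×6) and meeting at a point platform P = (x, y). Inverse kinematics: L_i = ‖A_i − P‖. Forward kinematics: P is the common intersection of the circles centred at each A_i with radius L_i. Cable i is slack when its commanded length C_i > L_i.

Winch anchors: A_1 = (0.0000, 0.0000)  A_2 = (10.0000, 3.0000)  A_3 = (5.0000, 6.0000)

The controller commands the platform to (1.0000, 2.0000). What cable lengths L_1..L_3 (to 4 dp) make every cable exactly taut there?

L_1 = √((0.0000−1.0000)² + (0.0000−2.0000)²) = 2.2361
L_2 = √((10.0000−1.0000)² + (3.0000−2.0000)²) = 9.0554
L_3 = √((5.0000−1.0000)² + (6.0000−2.0000)²) = 5.6569

(2.2361, 9.0554, 5.6569)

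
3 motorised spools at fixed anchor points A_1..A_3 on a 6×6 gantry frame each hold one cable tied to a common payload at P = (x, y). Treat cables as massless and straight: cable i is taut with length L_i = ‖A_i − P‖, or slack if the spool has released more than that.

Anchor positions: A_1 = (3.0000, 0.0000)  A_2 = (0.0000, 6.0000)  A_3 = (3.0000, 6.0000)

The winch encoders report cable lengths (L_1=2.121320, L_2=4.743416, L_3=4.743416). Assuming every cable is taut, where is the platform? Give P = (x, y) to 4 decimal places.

(1.5000, 1.5000)

expand ‖A_i−P‖²=L_i² and subtract eq 1 (c_i ≔ ‖A_i‖²−L_i²)
c_1 = 9.0000+0.0000−4.5000 = 4.5000
eq1−eq2 → [6.0000  -12.0000]·P = -9.0000
eq1−eq3 → [0.0000  -12.0000]·P = -18.0000
2×2 solve → P = (1.5000, 1.5000)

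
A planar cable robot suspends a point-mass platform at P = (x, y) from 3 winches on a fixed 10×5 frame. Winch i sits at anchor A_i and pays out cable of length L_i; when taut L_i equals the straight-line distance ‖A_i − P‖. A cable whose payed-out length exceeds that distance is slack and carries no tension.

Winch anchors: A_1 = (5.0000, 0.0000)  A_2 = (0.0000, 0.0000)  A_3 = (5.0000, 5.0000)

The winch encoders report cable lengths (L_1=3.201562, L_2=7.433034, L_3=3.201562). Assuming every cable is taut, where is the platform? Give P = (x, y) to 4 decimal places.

each cable: (A_i−P)·(A_i−P) = L_i²; let c_i = ‖A_i‖²−L_i²
c_1 = 25.0000+0.0000−10.2500 = 14.7500
row 1: 10.0000x + 0.0000y = 70.0000  (c_2=-55.2500)
row 2: 0.0000x − 10.0000y = -25.0000  (c_3=39.7500)
Cramer on rows 1–2 → x = 7.0000, y = 2.5000

(7.0000, 2.5000)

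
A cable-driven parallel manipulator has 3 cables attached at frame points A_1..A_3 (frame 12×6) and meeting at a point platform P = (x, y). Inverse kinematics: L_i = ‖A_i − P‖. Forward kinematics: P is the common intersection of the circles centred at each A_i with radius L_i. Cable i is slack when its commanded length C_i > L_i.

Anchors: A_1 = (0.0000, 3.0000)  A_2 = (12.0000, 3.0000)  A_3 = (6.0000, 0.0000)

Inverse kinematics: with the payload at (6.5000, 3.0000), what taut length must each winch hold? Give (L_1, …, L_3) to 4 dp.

(6.5000, 5.5000, 3.0414)

L_1 = √((0.0000−6.5000)² + (3.0000−3.0000)²) = 6.5000
L_2 = √((12.0000−6.5000)² + (3.0000−3.0000)²) = 5.5000
L_3 = √((6.0000−6.5000)² + (0.0000−3.0000)²) = 3.0414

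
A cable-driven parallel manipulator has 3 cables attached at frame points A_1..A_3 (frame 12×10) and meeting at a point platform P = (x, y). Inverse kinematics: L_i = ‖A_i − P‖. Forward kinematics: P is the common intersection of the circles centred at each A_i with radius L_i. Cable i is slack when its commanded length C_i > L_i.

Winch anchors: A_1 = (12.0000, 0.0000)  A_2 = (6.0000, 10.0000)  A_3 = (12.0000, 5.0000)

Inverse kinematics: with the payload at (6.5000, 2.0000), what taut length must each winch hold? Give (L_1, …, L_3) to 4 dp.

L_1 = √((12.0000−6.5000)² + (0.0000−2.0000)²) = 5.8523
L_2 = √((6.0000−6.5000)² + (10.0000−2.0000)²) = 8.0156
L_3 = √((12.0000−6.5000)² + (5.0000−2.0000)²) = 6.2650

(5.8523, 8.0156, 6.2650)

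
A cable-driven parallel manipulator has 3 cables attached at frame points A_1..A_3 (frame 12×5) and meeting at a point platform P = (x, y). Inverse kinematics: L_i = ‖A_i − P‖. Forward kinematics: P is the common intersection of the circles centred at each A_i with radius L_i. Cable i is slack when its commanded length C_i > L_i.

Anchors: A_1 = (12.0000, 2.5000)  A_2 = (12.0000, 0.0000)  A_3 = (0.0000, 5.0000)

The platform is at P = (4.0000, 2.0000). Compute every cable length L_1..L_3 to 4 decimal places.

L_1: Δ = A_1−P = (8.0000, 0.5000) → ‖Δ‖ = √64.2500 = 8.0156
L_2: Δ = A_2−P = (8.0000, -2.0000) → ‖Δ‖ = √68.0000 = 8.2462
L_3: Δ = A_3−P = (-4.0000, 3.0000) → ‖Δ‖ = √25.0000 = 5.0000

(8.0156, 8.2462, 5.0000)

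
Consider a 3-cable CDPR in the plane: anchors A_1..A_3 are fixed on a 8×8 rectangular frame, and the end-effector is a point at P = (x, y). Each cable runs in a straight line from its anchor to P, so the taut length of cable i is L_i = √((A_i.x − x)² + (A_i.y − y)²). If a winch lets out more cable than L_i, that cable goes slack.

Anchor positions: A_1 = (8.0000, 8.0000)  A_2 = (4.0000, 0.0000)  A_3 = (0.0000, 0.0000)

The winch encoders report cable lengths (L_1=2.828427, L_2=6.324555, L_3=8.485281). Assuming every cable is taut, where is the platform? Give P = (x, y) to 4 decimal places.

(6.0000, 6.0000)

expand ‖A_i−P‖²=L_i² and subtract eq 1 (q_i ≔ ‖A_i‖²−L_i²)
q_1 = 64.0000+64.0000−8.0000 = 120.0000
eq1−eq2 → [8.0000  16.0000]·P = 144.0000
eq1−eq3 → [16.0000  16.0000]·P = 192.0000
2×2 solve → P = (6.0000, 6.0000)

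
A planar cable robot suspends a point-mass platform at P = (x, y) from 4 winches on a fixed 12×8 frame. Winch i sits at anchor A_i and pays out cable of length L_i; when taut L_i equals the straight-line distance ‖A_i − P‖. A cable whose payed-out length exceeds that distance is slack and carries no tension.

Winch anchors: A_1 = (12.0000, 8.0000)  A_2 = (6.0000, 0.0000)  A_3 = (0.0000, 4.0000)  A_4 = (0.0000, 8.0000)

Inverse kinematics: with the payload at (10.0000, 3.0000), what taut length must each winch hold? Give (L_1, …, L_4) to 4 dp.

(5.3852, 5.0000, 10.0499, 11.1803)

cable 1: Δx=2.0000, Δy=5.0000; L_1 = √(Δx²+Δy²) = 5.3852
cable 2: Δx=-4.0000, Δy=-3.0000; L_2 = √(Δx²+Δy²) = 5.0000
cable 3: Δx=-10.0000, Δy=1.0000; L_3 = √(Δx²+Δy²) = 10.0499
cable 4: Δx=-10.0000, Δy=5.0000; L_4 = √(Δx²+Δy²) = 11.1803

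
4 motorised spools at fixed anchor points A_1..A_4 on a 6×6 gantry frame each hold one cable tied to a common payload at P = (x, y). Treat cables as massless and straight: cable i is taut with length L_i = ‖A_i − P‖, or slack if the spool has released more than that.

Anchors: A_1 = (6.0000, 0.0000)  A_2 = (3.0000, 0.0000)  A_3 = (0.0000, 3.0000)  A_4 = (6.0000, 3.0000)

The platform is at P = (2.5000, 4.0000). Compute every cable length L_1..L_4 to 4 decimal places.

L_1 = √((6.0000−2.5000)² + (0.0000−4.0000)²) = 5.3151
L_2 = √((3.0000−2.5000)² + (0.0000−4.0000)²) = 4.0311
L_3 = √((0.0000−2.5000)² + (3.0000−4.0000)²) = 2.6926
L_4 = √((6.0000−2.5000)² + (3.0000−4.0000)²) = 3.6401

(5.3151, 4.0311, 2.6926, 3.6401)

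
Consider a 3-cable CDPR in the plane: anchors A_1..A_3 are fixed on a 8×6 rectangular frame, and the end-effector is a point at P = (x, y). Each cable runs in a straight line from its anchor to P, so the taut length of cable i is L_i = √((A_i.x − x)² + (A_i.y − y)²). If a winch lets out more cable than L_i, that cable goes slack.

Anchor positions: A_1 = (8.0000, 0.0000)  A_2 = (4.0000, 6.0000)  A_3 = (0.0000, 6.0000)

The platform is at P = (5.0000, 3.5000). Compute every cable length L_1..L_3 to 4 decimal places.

(4.6098, 2.6926, 5.5902)

cable 1: Δx=3.0000, Δy=-3.5000; L_1 = √(Δx²+Δy²) = 4.6098
cable 2: Δx=-1.0000, Δy=2.5000; L_2 = √(Δx²+Δy²) = 2.6926
cable 3: Δx=-5.0000, Δy=2.5000; L_3 = √(Δx²+Δy²) = 5.5902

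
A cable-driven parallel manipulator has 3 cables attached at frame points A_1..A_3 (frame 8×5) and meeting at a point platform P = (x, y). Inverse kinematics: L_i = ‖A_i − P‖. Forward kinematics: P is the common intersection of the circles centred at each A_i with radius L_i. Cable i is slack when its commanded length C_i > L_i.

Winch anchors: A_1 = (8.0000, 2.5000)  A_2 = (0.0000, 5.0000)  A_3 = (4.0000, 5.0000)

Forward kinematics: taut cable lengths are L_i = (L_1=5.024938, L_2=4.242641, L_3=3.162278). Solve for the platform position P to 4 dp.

(3.0000, 2.0000)

circle eqns → linear via eq_j − eq_1; set k_j = A_j·A_j − L_j²
k_1 = 64.0000+6.2500−25.2500 = 45.0000
16.0000·x − 5.0000·y = k_1−k_2 = 38.0000
8.0000·x − 5.0000·y = k_1−k_3 = 14.0000
solve first two rows → x=3.0000, y=2.0000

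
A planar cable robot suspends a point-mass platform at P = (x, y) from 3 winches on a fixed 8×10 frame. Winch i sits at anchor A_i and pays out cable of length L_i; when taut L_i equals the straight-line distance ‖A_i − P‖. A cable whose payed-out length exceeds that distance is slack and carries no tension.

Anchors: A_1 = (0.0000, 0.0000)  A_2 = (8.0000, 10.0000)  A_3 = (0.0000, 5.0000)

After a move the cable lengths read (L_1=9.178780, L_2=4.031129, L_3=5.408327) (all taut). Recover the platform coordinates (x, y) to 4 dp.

(4.5000, 8.0000)

each cable: (A_i−P)·(A_i−P) = L_i²; let c_i = ‖A_i‖²−L_i²
c_1 = 0.0000+0.0000−84.2500 = -84.2500
row 1: -16.0000x − 20.0000y = -232.0000  (c_2=147.7500)
row 2: 0.0000x − 10.0000y = -80.0000  (c_3=-4.2500)
Cramer on rows 1–2 → x = 4.5000, y = 8.0000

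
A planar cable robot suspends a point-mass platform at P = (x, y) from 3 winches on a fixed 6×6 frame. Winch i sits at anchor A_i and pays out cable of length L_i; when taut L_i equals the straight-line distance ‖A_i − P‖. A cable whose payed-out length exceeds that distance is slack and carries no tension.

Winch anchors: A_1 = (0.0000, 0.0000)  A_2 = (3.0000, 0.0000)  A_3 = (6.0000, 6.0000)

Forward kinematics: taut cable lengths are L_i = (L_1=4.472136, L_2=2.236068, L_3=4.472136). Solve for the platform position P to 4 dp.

each cable: (A_i−P)·(A_i−P) = L_i²; let q_i = ‖A_i‖²−L_i²
q_1 = 0.0000+0.0000−20.0000 = -20.0000
row 1: -6.0000x + 0.0000y = -24.0000  (q_2=4.0000)
row 2: -12.0000x − 12.0000y = -72.0000  (q_3=52.0000)
Cramer on rows 1–2 → x = 4.0000, y = 2.0000

(4.0000, 2.0000)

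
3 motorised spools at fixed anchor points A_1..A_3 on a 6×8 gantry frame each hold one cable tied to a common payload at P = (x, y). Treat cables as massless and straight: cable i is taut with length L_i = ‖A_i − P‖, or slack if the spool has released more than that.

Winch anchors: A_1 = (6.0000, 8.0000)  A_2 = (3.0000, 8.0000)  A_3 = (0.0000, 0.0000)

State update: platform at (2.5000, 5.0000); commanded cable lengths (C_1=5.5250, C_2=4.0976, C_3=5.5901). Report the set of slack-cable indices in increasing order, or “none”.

cable 1: √((3.5000)²+(3.0000)²)=4.6098, C_1=5.5250: slack
cable 2: √((0.5000)²+(3.0000)²)=3.0414, C_2=4.0976: slack
cable 3: √((-2.5000)²+(-5.0000)²)=5.5902, C_3=5.5901: taut

1, 2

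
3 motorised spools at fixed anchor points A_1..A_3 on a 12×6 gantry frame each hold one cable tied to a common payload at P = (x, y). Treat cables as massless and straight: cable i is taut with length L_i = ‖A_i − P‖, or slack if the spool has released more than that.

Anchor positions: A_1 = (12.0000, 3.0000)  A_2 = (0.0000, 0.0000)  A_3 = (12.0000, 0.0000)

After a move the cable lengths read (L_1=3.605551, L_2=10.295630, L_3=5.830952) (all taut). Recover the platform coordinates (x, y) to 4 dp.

expand ‖A_i−P‖²=L_i² and subtract eq 1 (q_i ≔ ‖A_i‖²−L_i²)
q_1 = 144.0000+9.0000−13.0000 = 140.0000
eq1−eq2 → [24.0000  6.0000]·P = 246.0000
eq1−eq3 → [0.0000  6.0000]·P = 30.0000
2×2 solve → P = (9.0000, 5.0000)

(9.0000, 5.0000)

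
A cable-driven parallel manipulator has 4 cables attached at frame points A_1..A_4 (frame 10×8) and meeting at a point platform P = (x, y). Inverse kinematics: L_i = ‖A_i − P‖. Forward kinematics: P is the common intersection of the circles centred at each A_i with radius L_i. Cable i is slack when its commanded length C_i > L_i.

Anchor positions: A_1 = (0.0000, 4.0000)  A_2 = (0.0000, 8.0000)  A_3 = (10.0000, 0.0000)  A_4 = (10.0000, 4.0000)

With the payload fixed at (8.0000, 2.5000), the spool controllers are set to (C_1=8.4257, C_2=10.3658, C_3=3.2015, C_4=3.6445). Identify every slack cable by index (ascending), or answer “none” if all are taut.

cable 1: L_1 = ‖A_1−P‖ = 8.1394;  C_1 = 8.4257 → slack
cable 2: L_2 = ‖A_2−P‖ = 9.7082;  C_2 = 10.3658 → slack
cable 3: L_3 = ‖A_3−P‖ = 3.2016;  C_3 = 3.2015 → taut
cable 4: L_4 = ‖A_4−P‖ = 2.5000;  C_4 = 3.6445 → slack

1, 2, 4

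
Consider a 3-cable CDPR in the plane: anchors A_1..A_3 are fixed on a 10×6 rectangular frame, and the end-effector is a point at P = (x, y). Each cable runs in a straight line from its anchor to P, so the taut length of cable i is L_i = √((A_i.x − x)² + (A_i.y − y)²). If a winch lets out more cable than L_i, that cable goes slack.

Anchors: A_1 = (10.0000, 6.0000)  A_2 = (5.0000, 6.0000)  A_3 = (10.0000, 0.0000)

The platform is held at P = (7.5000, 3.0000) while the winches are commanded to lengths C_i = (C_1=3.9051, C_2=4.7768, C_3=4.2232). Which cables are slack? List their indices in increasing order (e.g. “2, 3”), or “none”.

2, 3

cable 1: √((2.5000)²+(3.0000)²)=3.9051, C_1=3.9051: taut
cable 2: √((-2.5000)²+(3.0000)²)=3.9051, C_2=4.7768: slack
cable 3: √((2.5000)²+(-3.0000)²)=3.9051, C_3=4.2232: slack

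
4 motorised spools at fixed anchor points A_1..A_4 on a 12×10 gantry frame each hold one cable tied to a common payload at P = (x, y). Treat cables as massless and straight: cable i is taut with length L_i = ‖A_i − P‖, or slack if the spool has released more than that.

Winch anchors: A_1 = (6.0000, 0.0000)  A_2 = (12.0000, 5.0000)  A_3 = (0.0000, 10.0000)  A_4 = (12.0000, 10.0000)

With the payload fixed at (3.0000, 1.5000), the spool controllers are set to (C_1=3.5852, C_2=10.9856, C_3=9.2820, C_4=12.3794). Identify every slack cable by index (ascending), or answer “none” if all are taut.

cable 1: √((3.0000)²+(-1.5000)²)=3.3541, C_1=3.5852: slack
cable 2: √((9.0000)²+(3.5000)²)=9.6566, C_2=10.9856: slack
cable 3: √((-3.0000)²+(8.5000)²)=9.0139, C_3=9.2820: slack
cable 4: √((9.0000)²+(8.5000)²)=12.3794, C_4=12.3794: taut

1, 2, 3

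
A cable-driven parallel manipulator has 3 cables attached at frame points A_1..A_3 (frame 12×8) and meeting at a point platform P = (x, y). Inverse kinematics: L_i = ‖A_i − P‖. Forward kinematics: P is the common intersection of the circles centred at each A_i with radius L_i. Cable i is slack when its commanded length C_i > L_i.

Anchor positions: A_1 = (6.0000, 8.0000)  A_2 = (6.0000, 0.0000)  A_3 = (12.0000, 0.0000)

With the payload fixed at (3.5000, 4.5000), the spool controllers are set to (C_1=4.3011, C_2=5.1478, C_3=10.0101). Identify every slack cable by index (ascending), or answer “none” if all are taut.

3

cable 1: √((2.5000)²+(3.5000)²)=4.3012, C_1=4.3011: taut
cable 2: √((2.5000)²+(-4.5000)²)=5.1478, C_2=5.1478: taut
cable 3: √((8.5000)²+(-4.5000)²)=9.6177, C_3=10.0101: slack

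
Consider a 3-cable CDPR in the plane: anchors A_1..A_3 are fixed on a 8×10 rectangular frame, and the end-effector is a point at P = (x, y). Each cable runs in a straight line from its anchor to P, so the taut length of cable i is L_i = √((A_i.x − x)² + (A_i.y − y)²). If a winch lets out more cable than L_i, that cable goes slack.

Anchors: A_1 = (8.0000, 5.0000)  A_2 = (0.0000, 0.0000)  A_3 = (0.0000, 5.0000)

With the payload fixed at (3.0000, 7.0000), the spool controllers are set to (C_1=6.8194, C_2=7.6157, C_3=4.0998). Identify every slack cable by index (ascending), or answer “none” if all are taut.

1, 3

i=1: geometric 5.3852 vs commanded 6.8194 ⇒ slack
i=2: geometric 7.6158 vs commanded 7.6157 ⇒ taut
i=3: geometric 3.6056 vs commanded 4.0998 ⇒ slack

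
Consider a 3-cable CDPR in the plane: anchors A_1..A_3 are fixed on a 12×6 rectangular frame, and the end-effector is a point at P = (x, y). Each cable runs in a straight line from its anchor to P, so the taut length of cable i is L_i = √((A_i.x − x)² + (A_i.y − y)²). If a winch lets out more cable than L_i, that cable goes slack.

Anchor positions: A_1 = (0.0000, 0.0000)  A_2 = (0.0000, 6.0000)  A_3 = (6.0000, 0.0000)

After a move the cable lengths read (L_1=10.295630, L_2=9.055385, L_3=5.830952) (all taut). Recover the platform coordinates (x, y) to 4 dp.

(9.0000, 5.0000)

each cable: (A_i−P)·(A_i−P) = L_i²; let k_i = ‖A_i‖²−L_i²
k_1 = 0.0000+0.0000−106.0000 = -106.0000
row 1: 0.0000x − 12.0000y = -60.0000  (k_2=-46.0000)
row 2: -12.0000x + 0.0000y = -108.0000  (k_3=2.0000)
Cramer on rows 1–2 → x = 9.0000, y = 5.0000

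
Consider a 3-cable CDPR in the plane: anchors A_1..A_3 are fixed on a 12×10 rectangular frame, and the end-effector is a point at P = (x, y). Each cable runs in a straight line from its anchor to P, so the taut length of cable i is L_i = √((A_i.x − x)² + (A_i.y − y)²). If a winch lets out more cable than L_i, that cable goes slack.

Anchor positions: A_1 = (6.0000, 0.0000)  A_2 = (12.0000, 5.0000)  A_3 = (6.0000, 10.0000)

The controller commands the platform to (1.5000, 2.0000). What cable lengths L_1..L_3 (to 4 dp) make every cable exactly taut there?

cable 1: Δx=4.5000, Δy=-2.0000; L_1 = √(Δx²+Δy²) = 4.9244
cable 2: Δx=10.5000, Δy=3.0000; L_2 = √(Δx²+Δy²) = 10.9202
cable 3: Δx=4.5000, Δy=8.0000; L_3 = √(Δx²+Δy²) = 9.1788

(4.9244, 10.9202, 9.1788)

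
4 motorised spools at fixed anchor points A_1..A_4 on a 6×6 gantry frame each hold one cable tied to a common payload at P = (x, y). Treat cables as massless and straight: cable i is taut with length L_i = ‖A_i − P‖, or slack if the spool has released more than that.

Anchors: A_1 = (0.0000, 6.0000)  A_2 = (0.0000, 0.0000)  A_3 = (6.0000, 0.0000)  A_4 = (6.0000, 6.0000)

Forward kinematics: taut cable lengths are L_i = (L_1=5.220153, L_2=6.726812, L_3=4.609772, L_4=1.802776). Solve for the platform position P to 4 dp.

(5.0000, 4.5000)

each cable: (A_i−P)·(A_i−P) = L_i²; let c_i = ‖A_i‖²−L_i²
c_1 = 0.0000+36.0000−27.2500 = 8.7500
row 1: 0.0000x + 12.0000y = 54.0000  (c_2=-45.2500)
row 2: -12.0000x + 12.0000y = -6.0000  (c_3=14.7500)
row 3: -12.0000x + 0.0000y = -60.0000  (c_4=68.7500)
Cramer on rows 1–2 → x = 5.0000, y = 4.5000
check cable 4: ‖A_4−P‖² = 3.2500 ≈ L_4² = 3.2500 ✓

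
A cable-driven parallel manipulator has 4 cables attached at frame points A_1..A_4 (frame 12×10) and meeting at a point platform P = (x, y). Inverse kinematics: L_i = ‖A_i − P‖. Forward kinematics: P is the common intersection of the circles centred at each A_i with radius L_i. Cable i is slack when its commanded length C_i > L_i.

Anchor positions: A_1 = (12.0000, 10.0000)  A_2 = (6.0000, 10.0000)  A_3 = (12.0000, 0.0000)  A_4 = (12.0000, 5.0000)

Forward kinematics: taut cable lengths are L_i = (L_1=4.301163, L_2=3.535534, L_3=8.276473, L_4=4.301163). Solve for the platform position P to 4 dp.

expand ‖A_i−P‖²=L_i² and subtract eq 1 (q_i ≔ ‖A_i‖²−L_i²)
q_1 = 144.0000+100.0000−18.5000 = 225.5000
eq1−eq2 → [12.0000  0.0000]·P = 102.0000
eq1−eq3 → [0.0000  20.0000]·P = 150.0000
eq1−eq4 → [0.0000  10.0000]·P = 75.0000
2×2 solve → P = (8.5000, 7.5000)
check cable 4: ‖A_4−P‖² = 18.5000 ≈ L_4² = 18.5000 ✓

(8.5000, 7.5000)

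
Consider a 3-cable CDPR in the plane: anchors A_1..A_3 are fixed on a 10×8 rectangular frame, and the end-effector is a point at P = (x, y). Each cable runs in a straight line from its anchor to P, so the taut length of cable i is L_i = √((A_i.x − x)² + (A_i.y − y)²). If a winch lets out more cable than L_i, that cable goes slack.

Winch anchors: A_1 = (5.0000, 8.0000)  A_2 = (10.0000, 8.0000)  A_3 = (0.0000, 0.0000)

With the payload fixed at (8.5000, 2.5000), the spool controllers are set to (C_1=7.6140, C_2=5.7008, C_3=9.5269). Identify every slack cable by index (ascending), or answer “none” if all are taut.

1, 3

cable 1: L_1 = ‖A_1−P‖ = 6.5192;  C_1 = 7.6140 → slack
cable 2: L_2 = ‖A_2−P‖ = 5.7009;  C_2 = 5.7008 → taut
cable 3: L_3 = ‖A_3−P‖ = 8.8600;  C_3 = 9.5269 → slack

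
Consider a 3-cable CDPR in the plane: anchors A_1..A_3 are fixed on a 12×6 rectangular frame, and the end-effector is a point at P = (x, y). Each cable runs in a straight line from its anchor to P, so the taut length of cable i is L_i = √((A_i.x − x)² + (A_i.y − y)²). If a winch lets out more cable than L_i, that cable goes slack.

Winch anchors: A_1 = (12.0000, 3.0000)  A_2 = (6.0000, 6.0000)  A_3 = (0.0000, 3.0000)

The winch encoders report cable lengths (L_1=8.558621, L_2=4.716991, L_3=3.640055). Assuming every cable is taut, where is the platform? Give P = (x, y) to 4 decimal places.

(3.5000, 2.0000)

expand ‖A_i−P‖²=L_i² and subtract eq 1 (k_i ≔ ‖A_i‖²−L_i²)
k_1 = 144.0000+9.0000−73.2500 = 79.7500
eq1−eq2 → [12.0000  -6.0000]·P = 30.0000
eq1−eq3 → [24.0000  0.0000]·P = 84.0000
2×2 solve → P = (3.5000, 2.0000)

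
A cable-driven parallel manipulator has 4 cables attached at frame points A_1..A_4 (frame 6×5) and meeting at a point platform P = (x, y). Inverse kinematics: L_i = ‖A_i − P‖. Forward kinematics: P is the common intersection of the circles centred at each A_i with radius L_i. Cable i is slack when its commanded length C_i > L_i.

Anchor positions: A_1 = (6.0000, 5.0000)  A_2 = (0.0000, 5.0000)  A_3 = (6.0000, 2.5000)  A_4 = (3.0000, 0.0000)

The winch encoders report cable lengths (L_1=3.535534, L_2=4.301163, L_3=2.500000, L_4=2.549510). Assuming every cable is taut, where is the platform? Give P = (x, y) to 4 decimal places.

(3.5000, 2.5000)

expand ‖A_i−P‖²=L_i² and subtract eq 1 (c_i ≔ ‖A_i‖²−L_i²)
c_1 = 36.0000+25.0000−12.5000 = 48.5000
eq1−eq2 → [12.0000  0.0000]·P = 42.0000
eq1−eq3 → [0.0000  5.0000]·P = 12.5000
eq1−eq4 → [6.0000  10.0000]·P = 46.0000
2×2 solve → P = (3.5000, 2.5000)
check cable 4: ‖A_4−P‖² = 6.5000 ≈ L_4² = 6.5000 ✓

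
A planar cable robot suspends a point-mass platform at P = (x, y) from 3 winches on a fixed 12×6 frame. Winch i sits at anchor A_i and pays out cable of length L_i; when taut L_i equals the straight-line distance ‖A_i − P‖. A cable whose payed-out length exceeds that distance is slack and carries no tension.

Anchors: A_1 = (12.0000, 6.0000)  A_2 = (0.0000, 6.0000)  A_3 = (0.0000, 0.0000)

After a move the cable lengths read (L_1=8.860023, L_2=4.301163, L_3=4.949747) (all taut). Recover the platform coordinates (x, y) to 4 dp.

expand ‖A_i−P‖²=L_i² and subtract eq 1 (k_i ≔ ‖A_i‖²−L_i²)
k_1 = 144.0000+36.0000−78.5000 = 101.5000
eq1−eq2 → [24.0000  0.0000]·P = 84.0000
eq1−eq3 → [24.0000  12.0000]·P = 126.0000
2×2 solve → P = (3.5000, 3.5000)

(3.5000, 3.5000)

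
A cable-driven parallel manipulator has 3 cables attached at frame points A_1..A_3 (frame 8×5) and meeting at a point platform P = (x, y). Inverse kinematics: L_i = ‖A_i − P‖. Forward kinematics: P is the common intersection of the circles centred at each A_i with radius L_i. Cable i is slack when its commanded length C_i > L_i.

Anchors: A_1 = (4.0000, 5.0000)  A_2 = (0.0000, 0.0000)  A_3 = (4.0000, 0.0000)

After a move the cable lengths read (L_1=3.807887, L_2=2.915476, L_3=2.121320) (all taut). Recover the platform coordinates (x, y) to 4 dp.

(2.5000, 1.5000)

expand ‖A_i−P‖²=L_i² and subtract eq 1 (q_i ≔ ‖A_i‖²−L_i²)
q_1 = 16.0000+25.0000−14.5000 = 26.5000
eq1−eq2 → [8.0000  10.0000]·P = 35.0000
eq1−eq3 → [0.0000  10.0000]·P = 15.0000
2×2 solve → P = (2.5000, 1.5000)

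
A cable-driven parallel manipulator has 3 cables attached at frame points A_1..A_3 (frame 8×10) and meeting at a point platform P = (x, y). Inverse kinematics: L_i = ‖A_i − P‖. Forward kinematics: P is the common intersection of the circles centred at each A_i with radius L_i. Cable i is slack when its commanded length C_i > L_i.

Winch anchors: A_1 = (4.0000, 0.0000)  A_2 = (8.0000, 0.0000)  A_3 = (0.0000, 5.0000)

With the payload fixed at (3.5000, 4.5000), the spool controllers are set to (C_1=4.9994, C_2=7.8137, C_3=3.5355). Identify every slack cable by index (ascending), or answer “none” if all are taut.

i=1: geometric 4.5277 vs commanded 4.9994 ⇒ slack
i=2: geometric 6.3640 vs commanded 7.8137 ⇒ slack
i=3: geometric 3.5355 vs commanded 3.5355 ⇒ taut

1, 2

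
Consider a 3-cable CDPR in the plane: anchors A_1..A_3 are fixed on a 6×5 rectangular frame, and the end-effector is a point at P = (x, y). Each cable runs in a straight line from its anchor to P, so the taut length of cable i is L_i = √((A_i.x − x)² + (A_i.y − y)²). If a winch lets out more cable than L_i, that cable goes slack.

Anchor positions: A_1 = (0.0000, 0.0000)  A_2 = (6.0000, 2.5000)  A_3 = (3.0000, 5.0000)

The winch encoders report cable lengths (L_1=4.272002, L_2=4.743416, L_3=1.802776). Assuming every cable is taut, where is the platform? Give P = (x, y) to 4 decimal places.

expand ‖A_i−P‖²=L_i² and subtract eq 1 (k_i ≔ ‖A_i‖²−L_i²)
k_1 = 0.0000+0.0000−18.2500 = -18.2500
eq1−eq2 → [-12.0000  -5.0000]·P = -38.0000
eq1−eq3 → [-6.0000  -10.0000]·P = -49.0000
2×2 solve → P = (1.5000, 4.0000)

(1.5000, 4.0000)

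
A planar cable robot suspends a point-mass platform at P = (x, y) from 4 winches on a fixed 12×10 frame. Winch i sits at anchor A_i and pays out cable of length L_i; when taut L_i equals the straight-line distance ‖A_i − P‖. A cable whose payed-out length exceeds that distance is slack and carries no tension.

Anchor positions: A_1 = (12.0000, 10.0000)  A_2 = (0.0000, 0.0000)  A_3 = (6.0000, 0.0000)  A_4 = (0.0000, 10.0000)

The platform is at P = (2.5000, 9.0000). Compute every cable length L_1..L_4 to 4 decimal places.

(9.5525, 9.3408, 9.6566, 2.6926)

L_1 = √((12.0000−2.5000)² + (10.0000−9.0000)²) = 9.5525
L_2 = √((0.0000−2.5000)² + (0.0000−9.0000)²) = 9.3408
L_3 = √((6.0000−2.5000)² + (0.0000−9.0000)²) = 9.6566
L_4 = √((0.0000−2.5000)² + (10.0000−9.0000)²) = 2.6926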